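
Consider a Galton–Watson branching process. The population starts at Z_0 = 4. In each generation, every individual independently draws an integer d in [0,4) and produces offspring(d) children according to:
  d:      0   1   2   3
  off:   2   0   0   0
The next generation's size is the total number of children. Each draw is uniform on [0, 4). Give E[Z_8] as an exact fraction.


Outcome values over d=0..3: [2, 0, 0, 0]
Σy = 2, Σy² = 4, M = 4
μ = 2/4 = 1/2,  σ² = 4/4 − (1/2)² = 3/4
E[Z_0] = 4
E[Z_1] = 1/2·E[Z_0] = 2
E[Z_2] = 1/2·E[Z_1] = 1
E[Z_3] = 1/2·E[Z_2] = 1/2
E[Z_4] = 1/2·E[Z_3] = 1/4
E[Z_5] = 1/2·E[Z_4] = 1/8
E[Z_6] = 1/2·E[Z_5] = 1/16
E[Z_7] = 1/2·E[Z_6] = 1/32
E[Z_8] = 1/2·E[Z_7] = 1/64

1/64


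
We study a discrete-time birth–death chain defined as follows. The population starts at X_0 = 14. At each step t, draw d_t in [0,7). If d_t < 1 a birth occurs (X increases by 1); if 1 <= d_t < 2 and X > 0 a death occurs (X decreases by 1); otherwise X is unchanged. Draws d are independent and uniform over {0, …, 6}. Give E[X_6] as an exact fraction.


14

X can drop by at most 1 per step and X_0 = 14 > T = 6, so X_t >= 14 − t >= 8 > 0 for every t <= 6: the floor at 0 (the 'and X > 0' condition) never binds. Hence X_6 = X_0 + Σ_{t<6} Y_t with i.i.d. increments Y_t = y(d_t) ∈ {+1, −1, 0}.
Outcome values over d=0..6: [1, -1, 0, 0, 0, 0, 0]
Σy = 0, Σy² = 2, M = 7
μ = 0/7 = 0,  σ² = 2/7 − (0)² = 2/7
E[X_6] = 14 + 6·(0) = 14


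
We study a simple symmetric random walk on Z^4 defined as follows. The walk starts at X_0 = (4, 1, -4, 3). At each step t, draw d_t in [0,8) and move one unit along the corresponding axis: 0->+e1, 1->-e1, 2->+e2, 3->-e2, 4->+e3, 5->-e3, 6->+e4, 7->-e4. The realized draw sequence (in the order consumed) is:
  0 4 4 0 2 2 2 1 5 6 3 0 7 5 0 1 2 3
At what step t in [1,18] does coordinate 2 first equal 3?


t=0: X=(4, 1, -4, 3), d=0 → +e1, X_1=(5, 1, -4, 3)
t=1: X=(5, 1, -4, 3), d=4 → +e3, X_2=(5, 1, -3, 3)
t=2: X=(5, 1, -3, 3), d=4 → +e3, X_3=(5, 1, -2, 3)
t=3: X=(5, 1, -2, 3), d=0 → +e1, X_4=(6, 1, -2, 3)
t=4: X=(6, 1, -2, 3), d=2 → +e2, X_5=(6, 2, -2, 3)
t=5: X=(6, 2, -2, 3), d=2 → +e2, X_6=(6, 3, -2, 3)
t=6: X=(6, 3, -2, 3), d=2 → +e2, X_7=(6, 4, -2, 3)
t=7: X=(6, 4, -2, 3), d=1 → -e1, X_8=(5, 4, -2, 3)
t=8: X=(5, 4, -2, 3), d=5 → -e3, X_9=(5, 4, -3, 3)
t=9: X=(5, 4, -3, 3), d=6 → +e4, X_10=(5, 4, -3, 4)
t=10: X=(5, 4, -3, 4), d=3 → -e2, X_11=(5, 3, -3, 4)
t=11: X=(5, 3, -3, 4), d=0 → +e1, X_12=(6, 3, -3, 4)
t=12: X=(6, 3, -3, 4), d=7 → -e4, X_13=(6, 3, -3, 3)
t=13: X=(6, 3, -3, 3), d=5 → -e3, X_14=(6, 3, -4, 3)
t=14: X=(6, 3, -4, 3), d=0 → +e1, X_15=(7, 3, -4, 3)
t=15: X=(7, 3, -4, 3), d=1 → -e1, X_16=(6, 3, -4, 3)
t=16: X=(6, 3, -4, 3), d=2 → +e2, X_17=(6, 4, -4, 3)
t=17: X=(6, 4, -4, 3), d=3 → -e2, X_18=(6, 3, -4, 3)

6


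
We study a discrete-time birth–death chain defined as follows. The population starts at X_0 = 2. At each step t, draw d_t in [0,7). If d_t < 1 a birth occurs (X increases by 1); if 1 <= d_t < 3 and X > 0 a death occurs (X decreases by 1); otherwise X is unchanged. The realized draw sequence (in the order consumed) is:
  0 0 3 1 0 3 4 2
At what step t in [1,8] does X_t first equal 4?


t=0: X=2, d=0 → birth, X_1=3
t=1: X=3, d=0 → birth, X_2=4
t=2: X=4, d=3 → hold, X_3=4
t=3: X=4, d=1 → death, X_4=3
t=4: X=3, d=0 → birth, X_5=4
t=5: X=4, d=3 → hold, X_6=4
t=6: X=4, d=4 → hold, X_7=4
t=7: X=4, d=2 → death, X_8=3

2


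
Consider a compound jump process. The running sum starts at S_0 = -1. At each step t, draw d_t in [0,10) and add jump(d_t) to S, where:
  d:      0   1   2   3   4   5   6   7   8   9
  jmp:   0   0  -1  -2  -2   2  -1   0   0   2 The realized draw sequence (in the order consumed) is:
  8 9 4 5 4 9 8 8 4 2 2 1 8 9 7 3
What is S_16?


-3

t=0: S=-1, d=8, jump=0, S_1=-1
t=1: S=-1, d=9, jump=2, S_2=1
t=2: S=1, d=4, jump=-2, S_3=-1
t=3: S=-1, d=5, jump=2, S_4=1
t=4: S=1, d=4, jump=-2, S_5=-1
t=5: S=-1, d=9, jump=2, S_6=1
t=6: S=1, d=8, jump=0, S_7=1
t=7: S=1, d=8, jump=0, S_8=1
t=8: S=1, d=4, jump=-2, S_9=-1
t=9: S=-1, d=2, jump=-1, S_10=-2
t=10: S=-2, d=2, jump=-1, S_11=-3
t=11: S=-3, d=1, jump=0, S_12=-3
t=12: S=-3, d=8, jump=0, S_13=-3
t=13: S=-3, d=9, jump=2, S_14=-1
t=14: S=-1, d=7, jump=0, S_15=-1
t=15: S=-1, d=3, jump=-2, S_16=-3


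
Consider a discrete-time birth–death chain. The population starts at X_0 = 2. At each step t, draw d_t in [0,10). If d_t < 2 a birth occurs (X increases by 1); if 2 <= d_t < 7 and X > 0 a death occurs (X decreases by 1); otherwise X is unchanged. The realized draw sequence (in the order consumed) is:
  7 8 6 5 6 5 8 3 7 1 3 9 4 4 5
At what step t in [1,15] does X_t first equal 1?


t=0: X=2, d=7 → hold, X_1=2
t=1: X=2, d=8 → hold, X_2=2
t=2: X=2, d=6 → death, X_3=1
t=3: X=1, d=5 → death, X_4=0
t=4: X=0, d=6 → hold, X_5=0
t=5: X=0, d=5 → hold, X_6=0
t=6: X=0, d=8 → hold, X_7=0
t=7: X=0, d=3 → hold, X_8=0
t=8: X=0, d=7 → hold, X_9=0
t=9: X=0, d=1 → birth, X_10=1
t=10: X=1, d=3 → death, X_11=0
t=11: X=0, d=9 → hold, X_12=0
t=12: X=0, d=4 → hold, X_13=0
t=13: X=0, d=4 → hold, X_14=0
t=14: X=0, d=5 → hold, X_15=0

3


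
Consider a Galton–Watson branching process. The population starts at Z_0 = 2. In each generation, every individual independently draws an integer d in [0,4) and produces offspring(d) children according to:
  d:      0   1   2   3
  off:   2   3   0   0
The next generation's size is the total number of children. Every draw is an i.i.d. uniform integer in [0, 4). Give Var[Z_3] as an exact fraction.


Outcome values over d=0..3: [2, 3, 0, 0]
Σy = 5, Σy² = 13, M = 4
μ = 5/4 = 5/4,  σ² = 13/4 − (5/4)² = 27/16
V_0 = 0, E_0 = 2
V_1 = 27/16·E_0 + (5/4)²·V_0 = 27/8;  E_1 = 5/2
V_2 = 27/16·E_1 + (5/4)²·V_1 = 1215/128;  E_2 = 25/8
V_3 = 27/16·E_2 + (5/4)²·V_2 = 41175/2048;  E_3 = 125/32

41175/2048


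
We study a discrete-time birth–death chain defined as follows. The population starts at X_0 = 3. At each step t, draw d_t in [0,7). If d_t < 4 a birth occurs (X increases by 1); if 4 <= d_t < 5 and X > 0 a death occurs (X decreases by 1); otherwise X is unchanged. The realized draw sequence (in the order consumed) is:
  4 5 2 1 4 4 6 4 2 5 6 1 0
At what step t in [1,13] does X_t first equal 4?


4

t=0: X=3, d=4 → death, X_1=2
t=1: X=2, d=5 → hold, X_2=2
t=2: X=2, d=2 → birth, X_3=3
t=3: X=3, d=1 → birth, X_4=4
t=4: X=4, d=4 → death, X_5=3
t=5: X=3, d=4 → death, X_6=2
t=6: X=2, d=6 → hold, X_7=2
t=7: X=2, d=4 → death, X_8=1
t=8: X=1, d=2 → birth, X_9=2
t=9: X=2, d=5 → hold, X_10=2
t=10: X=2, d=6 → hold, X_11=2
t=11: X=2, d=1 → birth, X_12=3
t=12: X=3, d=0 → birth, X_13=4


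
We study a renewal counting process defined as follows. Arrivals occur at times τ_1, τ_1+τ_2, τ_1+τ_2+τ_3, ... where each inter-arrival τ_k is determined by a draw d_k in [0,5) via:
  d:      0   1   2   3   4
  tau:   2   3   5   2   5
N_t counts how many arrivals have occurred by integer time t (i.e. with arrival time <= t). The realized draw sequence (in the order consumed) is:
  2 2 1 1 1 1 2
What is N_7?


1

draw d_1=2: τ_1=5, arrival time A_1=5
draw d_2=2: τ_2=5, arrival time A_2=10
draw d_3=1: τ_3=3, arrival time A_3=13
draw d_4=1: τ_4=3, arrival time A_4=16
draw d_5=1: τ_5=3, arrival time A_5=19
draw d_6=1: τ_6=3, arrival time A_6=22
draw d_7=2: τ_7=5, arrival time A_7=27
N_t over t=0..7: 0:0 1:0 2:0 3:0 4:0 5:1 6:1 7:1


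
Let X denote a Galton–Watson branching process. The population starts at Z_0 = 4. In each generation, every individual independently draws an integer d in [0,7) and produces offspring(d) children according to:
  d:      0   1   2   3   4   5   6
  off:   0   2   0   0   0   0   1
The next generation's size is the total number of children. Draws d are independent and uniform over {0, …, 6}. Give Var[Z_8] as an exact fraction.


327425042880/33232930569601

Outcome values over d=0..6: [0, 2, 0, 0, 0, 0, 1]
Σy = 3, Σy² = 5, M = 7
μ = 3/7 = 3/7,  σ² = 5/7 − (3/7)² = 26/49
V_0 = 0, E_0 = 4
V_1 = 26/49·E_0 + (3/7)²·V_0 = 104/49;  E_1 = 12/7
V_2 = 26/49·E_1 + (3/7)²·V_1 = 3120/2401;  E_2 = 36/49
V_3 = 26/49·E_2 + (3/7)²·V_2 = 73944/117649;  E_3 = 108/343
V_4 = 26/49·E_3 + (3/7)²·V_3 = 1628640/5764801;  E_4 = 324/2401
V_5 = 26/49·E_4 + (3/7)²·V_4 = 34883784/282475249;  E_5 = 972/16807
V_6 = 26/49·E_5 + (3/7)²·V_5 = 738700560/13841287201;  E_6 = 2916/117649
V_7 = 26/49·E_6 + (3/7)²·V_6 = 15567981624/678223072849;  E_7 = 8748/823543
V_8 = 26/49·E_7 + (3/7)²·V_7 = 327425042880/33232930569601;  E_8 = 26244/5764801


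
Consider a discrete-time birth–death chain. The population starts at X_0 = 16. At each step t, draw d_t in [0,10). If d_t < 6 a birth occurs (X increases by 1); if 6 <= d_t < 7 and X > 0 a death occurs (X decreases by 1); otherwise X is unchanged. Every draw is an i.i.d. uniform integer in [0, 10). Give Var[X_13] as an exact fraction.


X can drop by at most 1 per step and X_0 = 16 > T = 13, so X_t >= 16 − t >= 3 > 0 for every t <= 13: the floor at 0 (the 'and X > 0' condition) never binds. Hence X_13 = X_0 + Σ_{t<13} Y_t with i.i.d. increments Y_t = y(d_t) ∈ {+1, −1, 0}.
Outcome values over d=0..9: [1, 1, 1, 1, 1, 1, -1, 0, 0, 0]
Σy = 5, Σy² = 7, M = 10
μ = 5/10 = 1/2,  σ² = 7/10 − (1/2)² = 9/20
Independent increments: Var[X_13] = 13·σ² = 13·(9/20) = 117/20

117/20


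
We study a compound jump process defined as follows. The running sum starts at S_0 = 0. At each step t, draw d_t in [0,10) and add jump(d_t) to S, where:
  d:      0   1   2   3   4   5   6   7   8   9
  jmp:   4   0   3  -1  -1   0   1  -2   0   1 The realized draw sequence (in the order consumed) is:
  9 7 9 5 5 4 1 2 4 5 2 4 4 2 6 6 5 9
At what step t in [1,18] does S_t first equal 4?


11

t=0: S=0, d=9, jump=1, S_1=1
t=1: S=1, d=7, jump=-2, S_2=-1
t=2: S=-1, d=9, jump=1, S_3=0
t=3: S=0, d=5, jump=0, S_4=0
t=4: S=0, d=5, jump=0, S_5=0
t=5: S=0, d=4, jump=-1, S_6=-1
t=6: S=-1, d=1, jump=0, S_7=-1
t=7: S=-1, d=2, jump=3, S_8=2
t=8: S=2, d=4, jump=-1, S_9=1
t=9: S=1, d=5, jump=0, S_10=1
t=10: S=1, d=2, jump=3, S_11=4
t=11: S=4, d=4, jump=-1, S_12=3
t=12: S=3, d=4, jump=-1, S_13=2
t=13: S=2, d=2, jump=3, S_14=5
t=14: S=5, d=6, jump=1, S_15=6
t=15: S=6, d=6, jump=1, S_16=7
t=16: S=7, d=5, jump=0, S_17=7
t=17: S=7, d=9, jump=1, S_18=8


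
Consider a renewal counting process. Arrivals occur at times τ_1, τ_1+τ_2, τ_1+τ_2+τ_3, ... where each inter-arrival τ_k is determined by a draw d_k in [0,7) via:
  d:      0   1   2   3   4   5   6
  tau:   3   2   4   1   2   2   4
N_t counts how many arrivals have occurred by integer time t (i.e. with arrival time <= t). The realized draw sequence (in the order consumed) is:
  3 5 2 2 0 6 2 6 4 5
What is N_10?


3

draw d_1=3: τ_1=1, arrival time A_1=1
draw d_2=5: τ_2=2, arrival time A_2=3
draw d_3=2: τ_3=4, arrival time A_3=7
draw d_4=2: τ_4=4, arrival time A_4=11
draw d_5=0: τ_5=3, arrival time A_5=14
draw d_6=6: τ_6=4, arrival time A_6=18
draw d_7=2: τ_7=4, arrival time A_7=22
draw d_8=6: τ_8=4, arrival time A_8=26
draw d_9=4: τ_9=2, arrival time A_9=28
draw d_10=5: τ_10=2, arrival time A_10=30
N_t over t=0..10: 0:0 1:1 2:1 3:2 4:2 5:2 6:2 7:3 8:3 9:3 10:3


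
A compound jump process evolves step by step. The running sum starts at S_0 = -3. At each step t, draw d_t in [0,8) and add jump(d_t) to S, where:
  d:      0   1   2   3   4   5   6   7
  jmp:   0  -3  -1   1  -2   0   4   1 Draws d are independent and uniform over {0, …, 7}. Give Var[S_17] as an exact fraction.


68

Outcome values over d=0..7: [0, -3, -1, 1, -2, 0, 4, 1]
Σy = 0, Σy² = 32, M = 8
μ = 0/8 = 0,  σ² = 32/8 − (0)² = 4
Independent increments: Var[S_17] = 17·σ² = 17·(4) = 68


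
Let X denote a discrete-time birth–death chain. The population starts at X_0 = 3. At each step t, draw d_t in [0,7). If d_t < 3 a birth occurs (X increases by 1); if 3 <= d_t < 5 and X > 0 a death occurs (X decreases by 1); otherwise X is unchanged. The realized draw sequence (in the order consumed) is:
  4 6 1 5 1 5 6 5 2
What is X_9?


5

t=0: X=3, d=4 → death, X_1=2
t=1: X=2, d=6 → hold, X_2=2
t=2: X=2, d=1 → birth, X_3=3
t=3: X=3, d=5 → hold, X_4=3
t=4: X=3, d=1 → birth, X_5=4
t=5: X=4, d=5 → hold, X_6=4
t=6: X=4, d=6 → hold, X_7=4
t=7: X=4, d=5 → hold, X_8=4
t=8: X=4, d=2 → birth, X_9=5


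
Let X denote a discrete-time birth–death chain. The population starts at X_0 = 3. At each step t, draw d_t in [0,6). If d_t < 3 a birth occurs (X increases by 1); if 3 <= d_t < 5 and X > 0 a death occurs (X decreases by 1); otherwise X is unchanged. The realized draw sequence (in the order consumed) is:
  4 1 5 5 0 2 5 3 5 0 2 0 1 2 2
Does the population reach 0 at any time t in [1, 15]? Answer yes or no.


t=0: X=3, d=4 → death, X_1=2
t=1: X=2, d=1 → birth, X_2=3
t=2: X=3, d=5 → hold, X_3=3
t=3: X=3, d=5 → hold, X_4=3
t=4: X=3, d=0 → birth, X_5=4
t=5: X=4, d=2 → birth, X_6=5
t=6: X=5, d=5 → hold, X_7=5
t=7: X=5, d=3 → death, X_8=4
t=8: X=4, d=5 → hold, X_9=4
t=9: X=4, d=0 → birth, X_10=5
t=10: X=5, d=2 → birth, X_11=6
t=11: X=6, d=0 → birth, X_12=7
t=12: X=7, d=1 → birth, X_13=8
t=13: X=8, d=2 → birth, X_14=9
t=14: X=9, d=2 → birth, X_15=10

no


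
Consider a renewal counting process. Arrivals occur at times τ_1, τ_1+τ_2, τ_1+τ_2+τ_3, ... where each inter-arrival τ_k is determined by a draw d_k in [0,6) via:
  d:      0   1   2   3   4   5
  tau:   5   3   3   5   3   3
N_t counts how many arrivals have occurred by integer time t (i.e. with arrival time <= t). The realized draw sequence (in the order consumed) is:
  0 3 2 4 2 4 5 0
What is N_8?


draw d_1=0: τ_1=5, arrival time A_1=5
draw d_2=3: τ_2=5, arrival time A_2=10
draw d_3=2: τ_3=3, arrival time A_3=13
draw d_4=4: τ_4=3, arrival time A_4=16
draw d_5=2: τ_5=3, arrival time A_5=19
draw d_6=4: τ_6=3, arrival time A_6=22
draw d_7=5: τ_7=3, arrival time A_7=25
draw d_8=0: τ_8=5, arrival time A_8=30
N_t over t=0..8: 0:0 1:0 2:0 3:0 4:0 5:1 6:1 7:1 8:1

1


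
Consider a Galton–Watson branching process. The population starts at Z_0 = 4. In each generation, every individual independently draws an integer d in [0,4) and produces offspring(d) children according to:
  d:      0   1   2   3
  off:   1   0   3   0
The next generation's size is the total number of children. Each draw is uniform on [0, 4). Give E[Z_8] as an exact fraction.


Outcome values over d=0..3: [1, 0, 3, 0]
Σy = 4, Σy² = 10, M = 4
μ = 4/4 = 1,  σ² = 10/4 − (1)² = 3/2
E[Z_0] = 4
E[Z_1] = 1·E[Z_0] = 4
E[Z_2] = 1·E[Z_1] = 4
E[Z_3] = 1·E[Z_2] = 4
E[Z_4] = 1·E[Z_3] = 4
E[Z_5] = 1·E[Z_4] = 4
E[Z_6] = 1·E[Z_5] = 4
E[Z_7] = 1·E[Z_6] = 4
E[Z_8] = 1·E[Z_7] = 4

4


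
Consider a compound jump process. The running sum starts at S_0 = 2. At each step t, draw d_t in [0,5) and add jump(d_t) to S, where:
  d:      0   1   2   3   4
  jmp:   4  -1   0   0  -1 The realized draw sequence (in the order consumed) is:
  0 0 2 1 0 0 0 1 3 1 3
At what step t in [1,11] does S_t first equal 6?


1

t=0: S=2, d=0, jump=4, S_1=6
t=1: S=6, d=0, jump=4, S_2=10
t=2: S=10, d=2, jump=0, S_3=10
t=3: S=10, d=1, jump=-1, S_4=9
t=4: S=9, d=0, jump=4, S_5=13
t=5: S=13, d=0, jump=4, S_6=17
t=6: S=17, d=0, jump=4, S_7=21
t=7: S=21, d=1, jump=-1, S_8=20
t=8: S=20, d=3, jump=0, S_9=20
t=9: S=20, d=1, jump=-1, S_10=19
t=10: S=19, d=3, jump=0, S_11=19


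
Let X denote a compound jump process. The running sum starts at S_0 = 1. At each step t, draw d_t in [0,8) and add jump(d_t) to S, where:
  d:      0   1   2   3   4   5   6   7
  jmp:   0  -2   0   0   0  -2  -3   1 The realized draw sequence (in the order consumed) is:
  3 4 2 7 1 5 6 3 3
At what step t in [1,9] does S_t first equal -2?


t=0: S=1, d=3, jump=0, S_1=1
t=1: S=1, d=4, jump=0, S_2=1
t=2: S=1, d=2, jump=0, S_3=1
t=3: S=1, d=7, jump=1, S_4=2
t=4: S=2, d=1, jump=-2, S_5=0
t=5: S=0, d=5, jump=-2, S_6=-2
t=6: S=-2, d=6, jump=-3, S_7=-5
t=7: S=-5, d=3, jump=0, S_8=-5
t=8: S=-5, d=3, jump=0, S_9=-5

6


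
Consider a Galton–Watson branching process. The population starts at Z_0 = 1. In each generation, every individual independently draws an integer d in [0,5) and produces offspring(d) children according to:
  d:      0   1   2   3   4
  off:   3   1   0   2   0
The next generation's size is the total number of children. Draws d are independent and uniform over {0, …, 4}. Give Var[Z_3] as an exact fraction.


Outcome values over d=0..4: [3, 1, 0, 2, 0]
Σy = 6, Σy² = 14, M = 5
μ = 6/5 = 6/5,  σ² = 14/5 − (6/5)² = 34/25
V_0 = 0, E_0 = 1
V_1 = 34/25·E_0 + (6/5)²·V_0 = 34/25;  E_1 = 6/5
V_2 = 34/25·E_1 + (6/5)²·V_1 = 2244/625;  E_2 = 36/25
V_3 = 34/25·E_2 + (6/5)²·V_2 = 111384/15625;  E_3 = 216/125

111384/15625


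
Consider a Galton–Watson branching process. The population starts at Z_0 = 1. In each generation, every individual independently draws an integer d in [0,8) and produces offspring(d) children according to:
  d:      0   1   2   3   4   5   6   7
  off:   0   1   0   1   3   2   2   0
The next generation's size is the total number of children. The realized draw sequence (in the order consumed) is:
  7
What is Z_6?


0

gen 0: Z_0=1, draws=[7], offspring=[0], Z_1=0
gen 1: Z_1=0, draws=[], offspring=[], Z_2=0
gen 2: Z_2=0, draws=[], offspring=[], Z_3=0
gen 3: Z_3=0, draws=[], offspring=[], Z_4=0
gen 4: Z_4=0, draws=[], offspring=[], Z_5=0
gen 5: Z_5=0, draws=[], offspring=[], Z_6=0


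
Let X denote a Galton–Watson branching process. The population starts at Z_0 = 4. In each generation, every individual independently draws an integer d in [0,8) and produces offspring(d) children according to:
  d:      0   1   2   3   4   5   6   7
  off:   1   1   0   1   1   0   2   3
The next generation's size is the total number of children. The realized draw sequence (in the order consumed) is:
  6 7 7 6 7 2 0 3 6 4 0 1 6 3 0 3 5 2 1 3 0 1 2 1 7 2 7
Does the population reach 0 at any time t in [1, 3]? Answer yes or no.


no

gen 0: Z_0=4, draws=[6, 7, 7, 6], offspring=[2, 3, 3, 2], Z_1=10
gen 1: Z_1=10, draws=[7, 2, 0, 3, 6, 4, 0, 1, 6, 3], offspring=[3, 0, 1, 1, 2, 1, 1, 1, 2, 1], Z_2=13
gen 2: Z_2=13, draws=[0, 3, 5, 2, 1, 3, 0, 1, 2, 1, 7, 2, 7], offspring=[1, 1, 0, 0, 1, 1, 1, 1, 0, 1, 3, 0, 3], Z_3=13


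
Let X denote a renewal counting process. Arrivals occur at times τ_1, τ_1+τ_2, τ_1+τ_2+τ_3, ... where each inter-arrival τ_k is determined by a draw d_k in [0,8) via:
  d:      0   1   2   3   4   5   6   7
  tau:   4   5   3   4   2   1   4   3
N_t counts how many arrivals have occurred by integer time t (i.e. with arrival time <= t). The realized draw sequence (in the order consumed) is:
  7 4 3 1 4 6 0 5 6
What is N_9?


3

draw d_1=7: τ_1=3, arrival time A_1=3
draw d_2=4: τ_2=2, arrival time A_2=5
draw d_3=3: τ_3=4, arrival time A_3=9
draw d_4=1: τ_4=5, arrival time A_4=14
draw d_5=4: τ_5=2, arrival time A_5=16
draw d_6=6: τ_6=4, arrival time A_6=20
draw d_7=0: τ_7=4, arrival time A_7=24
draw d_8=5: τ_8=1, arrival time A_8=25
draw d_9=6: τ_9=4, arrival time A_9=29
N_t over t=0..9: 0:0 1:0 2:0 3:1 4:1 5:2 6:2 7:2 8:2 9:3


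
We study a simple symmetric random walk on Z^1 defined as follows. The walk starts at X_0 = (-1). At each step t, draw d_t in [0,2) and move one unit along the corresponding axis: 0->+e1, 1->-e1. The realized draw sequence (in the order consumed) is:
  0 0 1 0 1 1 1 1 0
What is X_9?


(-2)

t=0: X=(-1), d=0 → +e1, X_1=(0)
t=1: X=(0), d=0 → +e1, X_2=(1)
t=2: X=(1), d=1 → -e1, X_3=(0)
t=3: X=(0), d=0 → +e1, X_4=(1)
t=4: X=(1), d=1 → -e1, X_5=(0)
t=5: X=(0), d=1 → -e1, X_6=(-1)
t=6: X=(-1), d=1 → -e1, X_7=(-2)
t=7: X=(-2), d=1 → -e1, X_8=(-3)
t=8: X=(-3), d=0 → +e1, X_9=(-2)


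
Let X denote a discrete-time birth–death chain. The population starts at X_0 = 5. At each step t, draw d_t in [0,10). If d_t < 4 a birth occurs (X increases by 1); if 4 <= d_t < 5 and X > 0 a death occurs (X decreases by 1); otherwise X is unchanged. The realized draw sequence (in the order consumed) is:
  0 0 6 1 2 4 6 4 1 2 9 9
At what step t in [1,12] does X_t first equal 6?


t=0: X=5, d=0 → birth, X_1=6
t=1: X=6, d=0 → birth, X_2=7
t=2: X=7, d=6 → hold, X_3=7
t=3: X=7, d=1 → birth, X_4=8
t=4: X=8, d=2 → birth, X_5=9
t=5: X=9, d=4 → death, X_6=8
t=6: X=8, d=6 → hold, X_7=8
t=7: X=8, d=4 → death, X_8=7
t=8: X=7, d=1 → birth, X_9=8
t=9: X=8, d=2 → birth, X_10=9
t=10: X=9, d=9 → hold, X_11=9
t=11: X=9, d=9 → hold, X_12=9

1


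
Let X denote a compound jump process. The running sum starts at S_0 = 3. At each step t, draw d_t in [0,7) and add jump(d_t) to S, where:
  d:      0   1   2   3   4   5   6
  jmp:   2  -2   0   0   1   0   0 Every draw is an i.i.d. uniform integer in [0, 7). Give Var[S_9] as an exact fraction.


558/49

Outcome values over d=0..6: [2, -2, 0, 0, 1, 0, 0]
Σy = 1, Σy² = 9, M = 7
μ = 1/7 = 1/7,  σ² = 9/7 − (1/7)² = 62/49
Independent increments: Var[S_9] = 9·σ² = 9·(62/49) = 558/49


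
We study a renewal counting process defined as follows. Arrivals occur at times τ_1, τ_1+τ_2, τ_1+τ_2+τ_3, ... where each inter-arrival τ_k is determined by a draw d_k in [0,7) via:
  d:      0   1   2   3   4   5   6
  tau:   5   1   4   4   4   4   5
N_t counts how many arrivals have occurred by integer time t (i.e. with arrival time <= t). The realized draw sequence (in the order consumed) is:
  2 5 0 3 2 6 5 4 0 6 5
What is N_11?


draw d_1=2: τ_1=4, arrival time A_1=4
draw d_2=5: τ_2=4, arrival time A_2=8
draw d_3=0: τ_3=5, arrival time A_3=13
draw d_4=3: τ_4=4, arrival time A_4=17
draw d_5=2: τ_5=4, arrival time A_5=21
draw d_6=6: τ_6=5, arrival time A_6=26
draw d_7=5: τ_7=4, arrival time A_7=30
draw d_8=4: τ_8=4, arrival time A_8=34
draw d_9=0: τ_9=5, arrival time A_9=39
draw d_10=6: τ_10=5, arrival time A_10=44
draw d_11=5: τ_11=4, arrival time A_11=48
N_t over t=0..11: 0:0 1:0 2:0 3:0 4:1 5:1 6:1 7:1 8:2 9:2 10:2 11:2

2


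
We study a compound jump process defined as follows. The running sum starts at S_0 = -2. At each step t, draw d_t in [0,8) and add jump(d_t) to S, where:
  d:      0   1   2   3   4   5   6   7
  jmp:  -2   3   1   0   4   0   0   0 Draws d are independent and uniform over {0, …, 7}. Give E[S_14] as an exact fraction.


Outcome values over d=0..7: [-2, 3, 1, 0, 4, 0, 0, 0]
Σy = 6, Σy² = 30, M = 8
μ = 6/8 = 3/4,  σ² = 30/8 − (3/4)² = 51/16
E[S_14] = -2 + 14·(3/4) = 17/2

17/2


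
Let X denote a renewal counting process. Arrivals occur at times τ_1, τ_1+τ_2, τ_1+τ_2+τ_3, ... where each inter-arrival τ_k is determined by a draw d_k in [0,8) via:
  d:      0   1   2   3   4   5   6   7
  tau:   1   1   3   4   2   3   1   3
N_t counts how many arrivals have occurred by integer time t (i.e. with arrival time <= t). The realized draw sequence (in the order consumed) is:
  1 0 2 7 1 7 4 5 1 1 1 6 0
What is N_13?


draw d_1=1: τ_1=1, arrival time A_1=1
draw d_2=0: τ_2=1, arrival time A_2=2
draw d_3=2: τ_3=3, arrival time A_3=5
draw d_4=7: τ_4=3, arrival time A_4=8
draw d_5=1: τ_5=1, arrival time A_5=9
draw d_6=7: τ_6=3, arrival time A_6=12
draw d_7=4: τ_7=2, arrival time A_7=14
draw d_8=5: τ_8=3, arrival time A_8=17
draw d_9=1: τ_9=1, arrival time A_9=18
draw d_10=1: τ_10=1, arrival time A_10=19
draw d_11=1: τ_11=1, arrival time A_11=20
draw d_12=6: τ_12=1, arrival time A_12=21
draw d_13=0: τ_13=1, arrival time A_13=22
N_t over t=0..13: 0:0 1:1 2:2 3:2 4:2 5:3 6:3 7:3 8:4 9:5 10:5 11:5 12:6 13:6

6


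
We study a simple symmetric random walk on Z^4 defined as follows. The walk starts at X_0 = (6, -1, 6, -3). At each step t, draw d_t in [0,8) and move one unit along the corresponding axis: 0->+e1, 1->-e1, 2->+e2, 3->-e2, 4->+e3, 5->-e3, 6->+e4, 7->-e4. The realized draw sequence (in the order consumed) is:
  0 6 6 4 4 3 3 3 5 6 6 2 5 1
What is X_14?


t=0: X=(6, -1, 6, -3), d=0 → +e1, X_1=(7, -1, 6, -3)
t=1: X=(7, -1, 6, -3), d=6 → +e4, X_2=(7, -1, 6, -2)
t=2: X=(7, -1, 6, -2), d=6 → +e4, X_3=(7, -1, 6, -1)
t=3: X=(7, -1, 6, -1), d=4 → +e3, X_4=(7, -1, 7, -1)
t=4: X=(7, -1, 7, -1), d=4 → +e3, X_5=(7, -1, 8, -1)
t=5: X=(7, -1, 8, -1), d=3 → -e2, X_6=(7, -2, 8, -1)
t=6: X=(7, -2, 8, -1), d=3 → -e2, X_7=(7, -3, 8, -1)
t=7: X=(7, -3, 8, -1), d=3 → -e2, X_8=(7, -4, 8, -1)
t=8: X=(7, -4, 8, -1), d=5 → -e3, X_9=(7, -4, 7, -1)
t=9: X=(7, -4, 7, -1), d=6 → +e4, X_10=(7, -4, 7, 0)
t=10: X=(7, -4, 7, 0), d=6 → +e4, X_11=(7, -4, 7, 1)
t=11: X=(7, -4, 7, 1), d=2 → +e2, X_12=(7, -3, 7, 1)
t=12: X=(7, -3, 7, 1), d=5 → -e3, X_13=(7, -3, 6, 1)
t=13: X=(7, -3, 6, 1), d=1 → -e1, X_14=(6, -3, 6, 1)

(6, -3, 6, 1)


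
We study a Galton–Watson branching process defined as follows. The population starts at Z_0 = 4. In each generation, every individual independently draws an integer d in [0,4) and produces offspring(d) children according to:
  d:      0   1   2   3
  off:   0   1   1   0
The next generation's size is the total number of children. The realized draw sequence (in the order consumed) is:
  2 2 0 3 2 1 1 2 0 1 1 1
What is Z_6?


gen 0: Z_0=4, draws=[2, 2, 0, 3], offspring=[1, 1, 0, 0], Z_1=2
gen 1: Z_1=2, draws=[2, 1], offspring=[1, 1], Z_2=2
gen 2: Z_2=2, draws=[1, 2], offspring=[1, 1], Z_3=2
gen 3: Z_3=2, draws=[0, 1], offspring=[0, 1], Z_4=1
gen 4: Z_4=1, draws=[1], offspring=[1], Z_5=1
gen 5: Z_5=1, draws=[1], offspring=[1], Z_6=1

1


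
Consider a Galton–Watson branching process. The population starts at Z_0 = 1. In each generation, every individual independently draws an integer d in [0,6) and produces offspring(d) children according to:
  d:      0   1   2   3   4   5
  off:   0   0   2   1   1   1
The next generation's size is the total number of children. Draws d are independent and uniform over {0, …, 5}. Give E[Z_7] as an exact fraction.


Outcome values over d=0..5: [0, 0, 2, 1, 1, 1]
Σy = 5, Σy² = 7, M = 6
μ = 5/6 = 5/6,  σ² = 7/6 − (5/6)² = 17/36
E[Z_0] = 1
E[Z_1] = 5/6·E[Z_0] = 5/6
E[Z_2] = 5/6·E[Z_1] = 25/36
E[Z_3] = 5/6·E[Z_2] = 125/216
E[Z_4] = 5/6·E[Z_3] = 625/1296
E[Z_5] = 5/6·E[Z_4] = 3125/7776
E[Z_6] = 5/6·E[Z_5] = 15625/46656
E[Z_7] = 5/6·E[Z_6] = 78125/279936

78125/279936


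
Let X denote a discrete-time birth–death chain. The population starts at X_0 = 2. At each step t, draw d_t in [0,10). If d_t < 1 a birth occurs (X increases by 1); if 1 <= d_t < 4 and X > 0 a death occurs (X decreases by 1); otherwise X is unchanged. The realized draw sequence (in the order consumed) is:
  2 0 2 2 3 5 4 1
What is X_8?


0

t=0: X=2, d=2 → death, X_1=1
t=1: X=1, d=0 → birth, X_2=2
t=2: X=2, d=2 → death, X_3=1
t=3: X=1, d=2 → death, X_4=0
t=4: X=0, d=3 → hold, X_5=0
t=5: X=0, d=5 → hold, X_6=0
t=6: X=0, d=4 → hold, X_7=0
t=7: X=0, d=1 → hold, X_8=0


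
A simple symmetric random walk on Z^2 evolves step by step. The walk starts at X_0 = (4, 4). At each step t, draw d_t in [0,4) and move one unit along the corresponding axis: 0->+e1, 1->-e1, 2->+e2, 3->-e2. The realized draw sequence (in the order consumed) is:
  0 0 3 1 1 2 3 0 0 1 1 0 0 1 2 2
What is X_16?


t=0: X=(4, 4), d=0 → +e1, X_1=(5, 4)
t=1: X=(5, 4), d=0 → +e1, X_2=(6, 4)
t=2: X=(6, 4), d=3 → -e2, X_3=(6, 3)
t=3: X=(6, 3), d=1 → -e1, X_4=(5, 3)
t=4: X=(5, 3), d=1 → -e1, X_5=(4, 3)
t=5: X=(4, 3), d=2 → +e2, X_6=(4, 4)
t=6: X=(4, 4), d=3 → -e2, X_7=(4, 3)
t=7: X=(4, 3), d=0 → +e1, X_8=(5, 3)
t=8: X=(5, 3), d=0 → +e1, X_9=(6, 3)
t=9: X=(6, 3), d=1 → -e1, X_10=(5, 3)
t=10: X=(5, 3), d=1 → -e1, X_11=(4, 3)
t=11: X=(4, 3), d=0 → +e1, X_12=(5, 3)
t=12: X=(5, 3), d=0 → +e1, X_13=(6, 3)
t=13: X=(6, 3), d=1 → -e1, X_14=(5, 3)
t=14: X=(5, 3), d=2 → +e2, X_15=(5, 4)
t=15: X=(5, 4), d=2 → +e2, X_16=(5, 5)

(5, 5)


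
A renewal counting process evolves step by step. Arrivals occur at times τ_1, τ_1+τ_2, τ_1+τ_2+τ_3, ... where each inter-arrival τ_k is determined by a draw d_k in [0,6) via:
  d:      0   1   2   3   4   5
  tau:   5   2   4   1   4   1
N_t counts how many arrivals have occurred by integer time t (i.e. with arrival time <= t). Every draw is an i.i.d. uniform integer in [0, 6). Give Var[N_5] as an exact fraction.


76255/118098

Inter-arrival values over d=0..5: [5, 2, 4, 1, 4, 1]
Each d has probability 1/6, so the pmf of τ is: f(1) = 1/3, f(2) = 1/6, f(4) = 1/3, f(5) = 1/6
Let p_n(j) = P(N_n = j), with p_0 = [1]. Condition on τ_1: p_n(0) = P(τ > n), and for j >= 1, p_n(j) = Σ_{k<=n} f(k)·p_{n−k}(j−1)
p_1 = [2/3, 1/3]  (j = 0..1)
p_2 = [1/2, 7/18, 1/9]  (j = 0..2)
p_3 = [1/2, 5/18, 5/27, 1/27]  (j = 0..3)
p_4 = [1/6, 7/12, 17/108, 13/162, 1/81]  (j = 0..4)
p_5 = [0, 19/36, 19/54, 1/12, 8/243, 1/243]  (j = 0..5)
E[N_5] = Σ j·p_5(j) = 397/243;  E[N_5²] = Σ j²·p_5(j) = 179/54
Var[N_5] = 179/54 − (397/243)² = 76255/118098


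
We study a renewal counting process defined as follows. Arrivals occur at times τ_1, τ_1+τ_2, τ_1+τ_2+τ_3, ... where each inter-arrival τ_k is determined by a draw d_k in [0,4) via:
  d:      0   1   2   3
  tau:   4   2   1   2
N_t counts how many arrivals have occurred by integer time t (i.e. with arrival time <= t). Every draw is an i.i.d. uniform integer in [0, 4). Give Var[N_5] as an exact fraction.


754247/1048576

Inter-arrival values over d=0..3: [4, 2, 1, 2]
Each d has probability 1/4, so the pmf of τ is: f(1) = 1/4, f(2) = 1/2, f(4) = 1/4
Let p_n(j) = P(N_n = j), with p_0 = [1]. Condition on τ_1: p_n(0) = P(τ > n), and for j >= 1, p_n(j) = Σ_{k<=n} f(k)·p_{n−k}(j−1)
p_1 = [3/4, 1/4]  (j = 0..1)
p_2 = [1/4, 11/16, 1/16]  (j = 0..2)
p_3 = [1/4, 7/16, 19/64, 1/64]  (j = 0..3)
p_4 = [0, 7/16, 29/64, 27/256, 1/256]  (j = 0..4)
p_5 = [0, 5/16, 25/64, 67/256, 35/1024, 1/1024]  (j = 0..5)
E[N_5] = Σ j·p_5(j) = 2069/1024;  E[N_5²] = Σ j²·p_5(j) = 4917/1024
Var[N_5] = 4917/1024 − (2069/1024)² = 754247/1048576


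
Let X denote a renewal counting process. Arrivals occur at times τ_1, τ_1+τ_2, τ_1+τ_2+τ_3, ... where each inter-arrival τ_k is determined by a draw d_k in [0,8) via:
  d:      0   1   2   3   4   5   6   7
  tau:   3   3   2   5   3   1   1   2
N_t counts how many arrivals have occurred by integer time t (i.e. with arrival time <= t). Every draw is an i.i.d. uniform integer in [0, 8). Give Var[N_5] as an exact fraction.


Inter-arrival values over d=0..7: [3, 3, 2, 5, 3, 1, 1, 2]
Each d has probability 1/8, so the pmf of τ is: f(1) = 1/4, f(2) = 1/4, f(3) = 3/8, f(5) = 1/8
Let p_n(j) = P(N_n = j), with p_0 = [1]. Condition on τ_1: p_n(0) = P(τ > n), and for j >= 1, p_n(j) = Σ_{k<=n} f(k)·p_{n−k}(j−1)
p_1 = [3/4, 1/4]  (j = 0..1)
p_2 = [1/2, 7/16, 1/16]  (j = 0..2)
p_3 = [1/8, 11/16, 11/64, 1/64]  (j = 0..3)
p_4 = [1/8, 7/16, 3/8, 15/256, 1/256]  (j = 0..4)
p_5 = [0, 3/8, 57/128, 41/256, 19/1024, 1/1024]  (j = 0..5)
E[N_5] = Σ j·p_5(j) = 1869/1024;  E[N_5²] = Σ j²·p_5(j) = 4013/1024
Var[N_5] = 4013/1024 − (1869/1024)² = 616151/1048576

616151/1048576


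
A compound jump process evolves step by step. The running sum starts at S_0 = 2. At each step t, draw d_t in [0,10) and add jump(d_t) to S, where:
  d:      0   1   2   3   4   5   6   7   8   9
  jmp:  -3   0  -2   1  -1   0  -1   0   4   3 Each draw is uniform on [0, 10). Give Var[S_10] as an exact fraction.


Outcome values over d=0..9: [-3, 0, -2, 1, -1, 0, -1, 0, 4, 3]
Σy = 1, Σy² = 41, M = 10
μ = 1/10 = 1/10,  σ² = 41/10 − (1/10)² = 409/100
Independent increments: Var[S_10] = 10·σ² = 10·(409/100) = 409/10

409/10


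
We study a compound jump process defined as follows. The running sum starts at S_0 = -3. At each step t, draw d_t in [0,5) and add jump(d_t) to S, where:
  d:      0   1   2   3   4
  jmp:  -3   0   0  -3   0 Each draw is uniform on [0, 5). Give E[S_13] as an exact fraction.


-93/5

Outcome values over d=0..4: [-3, 0, 0, -3, 0]
Σy = -6, Σy² = 18, M = 5
μ = -6/5 = -6/5,  σ² = 18/5 − (-6/5)² = 54/25
E[S_13] = -3 + 13·(-6/5) = -93/5


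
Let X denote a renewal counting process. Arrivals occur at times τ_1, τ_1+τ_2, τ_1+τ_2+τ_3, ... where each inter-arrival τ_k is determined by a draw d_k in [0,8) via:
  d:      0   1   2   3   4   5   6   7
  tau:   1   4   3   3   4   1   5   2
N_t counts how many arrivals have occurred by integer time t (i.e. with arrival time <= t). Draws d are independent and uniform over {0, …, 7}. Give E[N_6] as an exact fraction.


Inter-arrival values over d=0..7: [1, 4, 3, 3, 4, 1, 5, 2]
Each d has probability 1/8, so the pmf of τ is: f(1) = 1/4, f(2) = 1/8, f(3) = 1/4, f(4) = 1/4, f(5) = 1/8
Renewal equation for m(n) = E[N_n]: condition on τ_1 = k (if k <= n, one arrival plus a fresh copy on the remaining n−k steps): m(n) = F(n) + Σ_{k<=n} f(k)·m(n−k), where F(n) = P(τ <= n) and m(0) = 0
m(1) = F(1) = 1/4
m(2) = F(2) + f(1)·m(1) = 3/8 + 1/4·1/4 = 7/16
m(3) = F(3) + f(1)·m(2) + f(2)·m(1) = 5/8 + 1/4·7/16 + 1/8·1/4 = 49/64
m(4) = F(4) + f(1)·m(3) + f(2)·m(2) + f(3)·m(1) = 7/8 + 1/4·49/64 + 1/8·7/16 + 1/4·1/4 = 303/256
m(5) = F(5) + f(1)·m(4) + f(2)·m(3) + f(3)·m(2) + f(4)·m(1) = 1 + 1/4·303/256 + 1/8·49/64 + 1/4·7/16 + 1/4·1/4 = 1601/1024
m(6) = F(6) + f(1)·m(5) + f(2)·m(4) + f(3)·m(3) + f(4)·m(2) + f(5)·m(1) = 1 + 1/4·1601/1024 + 1/8·303/256 + 1/4·49/64 + 1/4·7/16 + 1/8·1/4 = 7663/4096
E[N_6] = m(6) = 7663/4096

7663/4096


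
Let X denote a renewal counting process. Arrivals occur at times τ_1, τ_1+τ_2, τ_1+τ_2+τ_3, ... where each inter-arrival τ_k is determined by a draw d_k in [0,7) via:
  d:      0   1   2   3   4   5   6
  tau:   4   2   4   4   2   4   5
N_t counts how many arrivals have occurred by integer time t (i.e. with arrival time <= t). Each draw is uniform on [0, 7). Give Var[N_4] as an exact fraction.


Inter-arrival values over d=0..6: [4, 2, 4, 4, 2, 4, 5]
Each d has probability 1/7, so the pmf of τ is: f(2) = 2/7, f(4) = 4/7, f(5) = 1/7
Let p_n(j) = P(N_n = j), with p_0 = [1]. Condition on τ_1: p_n(0) = P(τ > n), and for j >= 1, p_n(j) = Σ_{k<=n} f(k)·p_{n−k}(j−1)
p_1 = [1]  (j = 0)
p_2 = [5/7, 2/7]  (j = 0..1)
p_3 = [5/7, 2/7]  (j = 0..1)
p_4 = [1/7, 38/49, 4/49]  (j = 0..2)
E[N_4] = Σ j·p_4(j) = 46/49;  E[N_4²] = Σ j²·p_4(j) = 54/49
Var[N_4] = 54/49 − (46/49)² = 530/2401

530/2401


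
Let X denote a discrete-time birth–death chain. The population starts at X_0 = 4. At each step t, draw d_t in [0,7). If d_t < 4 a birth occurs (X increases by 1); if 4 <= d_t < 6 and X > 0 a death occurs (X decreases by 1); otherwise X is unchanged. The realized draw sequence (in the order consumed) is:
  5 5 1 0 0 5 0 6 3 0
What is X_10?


t=0: X=4, d=5 → death, X_1=3
t=1: X=3, d=5 → death, X_2=2
t=2: X=2, d=1 → birth, X_3=3
t=3: X=3, d=0 → birth, X_4=4
t=4: X=4, d=0 → birth, X_5=5
t=5: X=5, d=5 → death, X_6=4
t=6: X=4, d=0 → birth, X_7=5
t=7: X=5, d=6 → hold, X_8=5
t=8: X=5, d=3 → birth, X_9=6
t=9: X=6, d=0 → birth, X_10=7

7


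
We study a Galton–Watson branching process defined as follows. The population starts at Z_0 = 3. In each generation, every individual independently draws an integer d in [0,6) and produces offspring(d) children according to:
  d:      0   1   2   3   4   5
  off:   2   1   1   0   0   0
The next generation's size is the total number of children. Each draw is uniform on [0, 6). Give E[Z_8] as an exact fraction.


256/2187

Outcome values over d=0..5: [2, 1, 1, 0, 0, 0]
Σy = 4, Σy² = 6, M = 6
μ = 4/6 = 2/3,  σ² = 6/6 − (2/3)² = 5/9
E[Z_0] = 3
E[Z_1] = 2/3·E[Z_0] = 2
E[Z_2] = 2/3·E[Z_1] = 4/3
E[Z_3] = 2/3·E[Z_2] = 8/9
E[Z_4] = 2/3·E[Z_3] = 16/27
E[Z_5] = 2/3·E[Z_4] = 32/81
E[Z_6] = 2/3·E[Z_5] = 64/243
E[Z_7] = 2/3·E[Z_6] = 128/729
E[Z_8] = 2/3·E[Z_7] = 256/2187


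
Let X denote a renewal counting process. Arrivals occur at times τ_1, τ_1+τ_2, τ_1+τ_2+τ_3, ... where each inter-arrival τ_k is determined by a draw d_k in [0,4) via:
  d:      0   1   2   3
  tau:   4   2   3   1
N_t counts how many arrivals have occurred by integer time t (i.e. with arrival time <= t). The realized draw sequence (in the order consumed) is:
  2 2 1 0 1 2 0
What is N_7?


2

draw d_1=2: τ_1=3, arrival time A_1=3
draw d_2=2: τ_2=3, arrival time A_2=6
draw d_3=1: τ_3=2, arrival time A_3=8
draw d_4=0: τ_4=4, arrival time A_4=12
draw d_5=1: τ_5=2, arrival time A_5=14
draw d_6=2: τ_6=3, arrival time A_6=17
draw d_7=0: τ_7=4, arrival time A_7=21
N_t over t=0..7: 0:0 1:0 2:0 3:1 4:1 5:1 6:2 7:2


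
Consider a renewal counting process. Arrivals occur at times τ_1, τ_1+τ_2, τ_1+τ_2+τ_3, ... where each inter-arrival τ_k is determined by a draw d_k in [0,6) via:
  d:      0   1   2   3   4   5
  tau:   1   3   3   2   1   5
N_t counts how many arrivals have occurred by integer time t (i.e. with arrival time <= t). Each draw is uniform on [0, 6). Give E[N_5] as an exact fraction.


451/243

Inter-arrival values over d=0..5: [1, 3, 3, 2, 1, 5]
Each d has probability 1/6, so the pmf of τ is: f(1) = 1/3, f(2) = 1/6, f(3) = 1/3, f(5) = 1/6
Renewal equation for m(n) = E[N_n]: condition on τ_1 = k (if k <= n, one arrival plus a fresh copy on the remaining n−k steps): m(n) = F(n) + Σ_{k<=n} f(k)·m(n−k), where F(n) = P(τ <= n) and m(0) = 0
m(1) = F(1) = 1/3
m(2) = F(2) + f(1)·m(1) = 1/2 + 1/3·1/3 = 11/18
m(3) = F(3) + f(1)·m(2) + f(2)·m(1) = 5/6 + 1/3·11/18 + 1/6·1/3 = 59/54
m(4) = F(4) + f(1)·m(3) + f(2)·m(2) + f(3)·m(1) = 5/6 + 1/3·59/54 + 1/6·11/18 + 1/3·1/3 = 457/324
m(5) = F(5) + f(1)·m(4) + f(2)·m(3) + f(3)·m(2) = 1 + 1/3·457/324 + 1/6·59/54 + 1/3·11/18 = 451/243
E[N_5] = m(5) = 451/243


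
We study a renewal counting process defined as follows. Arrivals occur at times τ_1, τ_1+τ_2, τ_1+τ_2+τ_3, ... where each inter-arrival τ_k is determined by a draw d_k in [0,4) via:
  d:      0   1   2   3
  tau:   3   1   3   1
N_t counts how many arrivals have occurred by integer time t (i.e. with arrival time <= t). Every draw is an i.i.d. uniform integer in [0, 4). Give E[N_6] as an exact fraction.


183/64

Inter-arrival values over d=0..3: [3, 1, 3, 1]
Each d has probability 1/4, so the pmf of τ is: f(1) = 1/2, f(3) = 1/2
Renewal equation for m(n) = E[N_n]: condition on τ_1 = k (if k <= n, one arrival plus a fresh copy on the remaining n−k steps): m(n) = F(n) + Σ_{k<=n} f(k)·m(n−k), where F(n) = P(τ <= n) and m(0) = 0
m(1) = F(1) = 1/2
m(2) = F(2) + f(1)·m(1) = 1/2 + 1/2·1/2 = 3/4
m(3) = F(3) + f(1)·m(2) = 1 + 1/2·3/4 = 11/8
m(4) = F(4) + f(1)·m(3) + f(3)·m(1) = 1 + 1/2·11/8 + 1/2·1/2 = 31/16
m(5) = F(5) + f(1)·m(4) + f(3)·m(2) = 1 + 1/2·31/16 + 1/2·3/4 = 75/32
m(6) = F(6) + f(1)·m(5) + f(3)·m(3) = 1 + 1/2·75/32 + 1/2·11/8 = 183/64
E[N_6] = m(6) = 183/64


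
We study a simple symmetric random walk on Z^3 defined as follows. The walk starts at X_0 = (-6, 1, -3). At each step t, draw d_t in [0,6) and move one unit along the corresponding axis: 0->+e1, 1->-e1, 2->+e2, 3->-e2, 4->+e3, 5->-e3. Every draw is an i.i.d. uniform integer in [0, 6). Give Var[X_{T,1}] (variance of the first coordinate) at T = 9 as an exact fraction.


Outcome values over d=0..5: [1, -1, 0, 0, 0, 0]
Σy = 0, Σy² = 2, M = 6
μ = 0/6 = 0,  σ² = 2/6 − (0)² = 1/3
Independent increments: Var[X_9] = 9·σ² = 9·(1/3) = 3

3


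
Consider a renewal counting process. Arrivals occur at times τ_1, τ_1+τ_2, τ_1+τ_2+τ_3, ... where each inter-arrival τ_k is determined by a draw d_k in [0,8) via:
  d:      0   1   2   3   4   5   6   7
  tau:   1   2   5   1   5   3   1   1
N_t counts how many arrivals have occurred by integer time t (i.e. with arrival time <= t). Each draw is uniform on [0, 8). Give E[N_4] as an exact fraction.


99/64

Inter-arrival values over d=0..7: [1, 2, 5, 1, 5, 3, 1, 1]
Each d has probability 1/8, so the pmf of τ is: f(1) = 1/2, f(2) = 1/8, f(3) = 1/8, f(5) = 1/4
Renewal equation for m(n) = E[N_n]: condition on τ_1 = k (if k <= n, one arrival plus a fresh copy on the remaining n−k steps): m(n) = F(n) + Σ_{k<=n} f(k)·m(n−k), where F(n) = P(τ <= n) and m(0) = 0
m(1) = F(1) = 1/2
m(2) = F(2) + f(1)·m(1) = 5/8 + 1/2·1/2 = 7/8
m(3) = F(3) + f(1)·m(2) + f(2)·m(1) = 3/4 + 1/2·7/8 + 1/8·1/2 = 5/4
m(4) = F(4) + f(1)·m(3) + f(2)·m(2) + f(3)·m(1) = 3/4 + 1/2·5/4 + 1/8·7/8 + 1/8·1/2 = 99/64
E[N_4] = m(4) = 99/64
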